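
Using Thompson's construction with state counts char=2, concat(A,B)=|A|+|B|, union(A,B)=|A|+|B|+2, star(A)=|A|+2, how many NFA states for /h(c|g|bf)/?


Syntax tree has 5 char leaf(s), 2 union(s), 0 star(s)
chars contribute 5×2 = 10; each union adds +2; each star adds +2
Total: 10 + 4 + 0 = 14 states


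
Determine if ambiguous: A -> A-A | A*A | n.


'n-n*n' has two parse trees (no precedence encoded between - and *)
Ambiguous


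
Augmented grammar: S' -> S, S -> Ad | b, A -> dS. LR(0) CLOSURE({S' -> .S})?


Start: S' -> .S
For each item with dot before a nonterminal B, add B -> .γ for every B-production
Closure: [S' -> .S, S -> .Ad, S -> .b, A -> .dS]


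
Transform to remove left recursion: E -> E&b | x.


Left-recursive alternatives: E&b; non-recursive: x
Introduce E': E -> xE', E' -> &bE' | ε


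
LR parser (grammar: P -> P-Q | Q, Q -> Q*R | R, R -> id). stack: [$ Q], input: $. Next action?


lookahead ∉ {*} so Q won't extend; reduce P -> Q
Action: reduce (P -> Q)


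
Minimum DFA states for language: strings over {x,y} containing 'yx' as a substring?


KMP-style automaton: 2 progress states + 1 absorbing accept = 3
Minimal DFA: 3 states


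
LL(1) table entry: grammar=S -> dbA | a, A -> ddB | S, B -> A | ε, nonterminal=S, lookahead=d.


For [S, d]: 'd' ∈ FIRST(dbA)
Entry: S -> dbA


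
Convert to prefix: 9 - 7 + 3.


left-to-right (same/higher precedence on left): tree is (+ (- 9 7) 3)
Prefix: + - 9 7 3


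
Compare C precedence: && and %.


'%' is multiplicative (level 10); '&&' is logical AND (level 2)
Higher level binds tighter
'%' has higher precedence than '&&'


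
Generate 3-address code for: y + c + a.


Break into single-operator statements:
t1 = y + c
t2 = t1 + a


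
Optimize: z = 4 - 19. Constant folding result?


4 - 19 = -15 at compile time
Optimized: z = -15


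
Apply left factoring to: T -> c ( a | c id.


Common prefix: 'c'
Factored: T -> c T', T' -> ( a | id


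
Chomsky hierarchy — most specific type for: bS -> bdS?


LHS has context (more than one symbol) and |LHS| ≤ |RHS|
Classification: Type 1 (Context-Sensitive)


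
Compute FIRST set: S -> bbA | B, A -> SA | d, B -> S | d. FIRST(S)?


Per alternative of S: FIRST(bbA) = {b}; FIRST(B) = {b, d}
FIRST(S) = {b, d}


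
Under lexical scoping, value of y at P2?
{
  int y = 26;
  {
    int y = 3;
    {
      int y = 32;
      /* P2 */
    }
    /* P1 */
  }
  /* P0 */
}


y declared in the same block as P2
y = 32


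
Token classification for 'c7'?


Pattern: letter/underscore followed by alphanumerics, not a keyword
Type: IDENTIFIER


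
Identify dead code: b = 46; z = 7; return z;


b is assigned but never read
Dead: 'b = 46'


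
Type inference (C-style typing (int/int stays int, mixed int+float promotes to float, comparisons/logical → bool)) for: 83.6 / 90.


Operand types: float / int
Rule: mixed int/float promotes to float; int/int stays int
Result type: float


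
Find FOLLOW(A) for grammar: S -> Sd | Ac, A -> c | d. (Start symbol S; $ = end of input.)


$ ∈ FOLLOW(S). For each A -> αBβ: add FIRST(β)\{ε} to FOLLOW(B); if β nullable, add FOLLOW(A).
FOLLOW(A) = {c}


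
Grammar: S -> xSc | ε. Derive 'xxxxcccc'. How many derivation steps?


Derivation: S => xSc => xxScc => xxxSccc => xxxxScccc => xxxxcccc
Steps: 5


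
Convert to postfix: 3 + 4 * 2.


* has higher precedence, evaluate 4*2 first
Postfix: 3 4 2 * +


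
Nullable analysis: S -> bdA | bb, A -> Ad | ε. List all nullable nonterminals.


A nonterminal is nullable iff some alternative derives ε (directly, or every symbol in it is nullable)
Nullable: {A}


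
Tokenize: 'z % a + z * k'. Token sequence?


Scan left to right, longest-match per lexeme
Tokens: ID(z), OP(%), ID(a), OP(+), ID(z), OP(*), ID(k)


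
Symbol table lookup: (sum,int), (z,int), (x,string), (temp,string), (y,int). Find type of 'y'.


Lookup 'y' → type int


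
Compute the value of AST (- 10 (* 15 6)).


Evaluate inner: (* 15 6) = 90
Evaluate root: (- 10 90) = -80
Result: -80


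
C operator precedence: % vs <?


'%' is multiplicative (level 10); '<' is relational (level 7)
Higher level binds tighter
'%' has higher precedence than '<'


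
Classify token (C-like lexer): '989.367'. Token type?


Pattern: digits with a decimal point
Type: FLOAT_LITERAL


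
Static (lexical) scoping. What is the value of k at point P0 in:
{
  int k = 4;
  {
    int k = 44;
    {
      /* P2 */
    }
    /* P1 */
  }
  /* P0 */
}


k declared in the same block as P0
k = 4


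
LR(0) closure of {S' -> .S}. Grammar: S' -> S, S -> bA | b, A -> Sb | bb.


Start: S' -> .S
For each item with dot before a nonterminal B, add B -> .γ for every B-production
Closure: [S' -> .S, S -> .bA, S -> .b]


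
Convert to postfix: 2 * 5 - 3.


Left to right (same or higher precedence on left)
Postfix: 2 5 * 3 -


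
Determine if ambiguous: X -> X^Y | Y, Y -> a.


precedence layered via separate nonterminal Y: deterministic
Unambiguous


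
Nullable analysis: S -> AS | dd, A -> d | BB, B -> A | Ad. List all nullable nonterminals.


A nonterminal is nullable iff some alternative derives ε (directly, or every symbol in it is nullable)
Nullable: {}


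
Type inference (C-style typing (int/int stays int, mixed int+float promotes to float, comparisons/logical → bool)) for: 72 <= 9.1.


Operand types: int <= float
Rule: comparison yields bool
Result type: bool


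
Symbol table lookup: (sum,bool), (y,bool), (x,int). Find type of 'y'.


Lookup 'y' → type bool


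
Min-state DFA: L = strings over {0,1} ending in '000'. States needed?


Track the longest suffix of input matching a prefix of '000': 4 classes (prefixes of length 0..3)
Minimal DFA: 4 states


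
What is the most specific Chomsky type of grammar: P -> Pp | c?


Left-linear: every RHS is a terminal or one nonterminal followed by a terminal
Classification: Type 3 (Regular)


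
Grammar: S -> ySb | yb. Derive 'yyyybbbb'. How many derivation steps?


Derivation: S => ySb => yySbb => yyySbbb => yyyybbbb
Steps: 4


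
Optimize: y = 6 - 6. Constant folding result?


6 - 6 = 0 at compile time
Optimized: y = 0


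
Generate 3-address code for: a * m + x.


Break into single-operator statements:
t1 = a * m
t2 = t1 + x


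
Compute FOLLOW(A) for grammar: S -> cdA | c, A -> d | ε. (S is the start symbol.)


$ ∈ FOLLOW(S). For each A -> αBβ: add FIRST(β)\{ε} to FOLLOW(B); if β nullable, add FOLLOW(A).
FOLLOW(A) = {$}


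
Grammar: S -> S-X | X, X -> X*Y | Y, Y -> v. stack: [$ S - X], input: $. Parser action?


handle 'S-X' on top; lookahead ∈ FOLLOW(S) = {-, $}
Action: reduce (S -> S-X)


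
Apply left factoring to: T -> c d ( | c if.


Common prefix: 'c'
Factored: T -> c T', T' -> d ( | if


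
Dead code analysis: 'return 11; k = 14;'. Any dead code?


statement follows a return and is unreachable
Dead: 'k = 14'


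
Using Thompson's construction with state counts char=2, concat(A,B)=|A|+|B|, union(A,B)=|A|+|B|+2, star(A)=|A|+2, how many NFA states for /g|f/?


Syntax tree has 2 char leaf(s), 1 union(s), 0 star(s)
chars contribute 2×2 = 4; each union adds +2; each star adds +2
Total: 4 + 2 + 0 = 6 states


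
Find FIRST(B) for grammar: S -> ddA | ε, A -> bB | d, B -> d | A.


Per alternative of B: FIRST(d) = {d}; FIRST(A) = {b, d}
FIRST(B) = {b, d}


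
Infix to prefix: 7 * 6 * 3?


left-to-right (same/higher precedence on left): tree is (* (* 7 6) 3)
Prefix: * * 7 6 3


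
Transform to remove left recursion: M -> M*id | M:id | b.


Left-recursive alternatives: M*id, M:id; non-recursive: b
Introduce M': M -> bM', M' -> *idM' | :idM' | ε


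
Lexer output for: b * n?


Scan left to right, longest-match per lexeme
Tokens: ID(b), OP(*), ID(n)


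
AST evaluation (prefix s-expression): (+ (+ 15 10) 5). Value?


Evaluate inner: (+ 15 10) = 25
Evaluate root: (+ 25 5) = 30
Result: 30


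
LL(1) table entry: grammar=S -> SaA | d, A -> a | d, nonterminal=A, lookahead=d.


For [A, d]: 'd' ∈ FIRST(d)
Entry: A -> d


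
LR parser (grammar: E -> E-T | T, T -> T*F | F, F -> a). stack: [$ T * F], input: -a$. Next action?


handle 'T*F' on top
Action: reduce (T -> T*F)


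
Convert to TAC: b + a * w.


Break into single-operator statements:
t1 = a * w
t2 = b + t1


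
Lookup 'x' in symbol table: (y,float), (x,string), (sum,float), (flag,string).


Lookup 'x' → type string


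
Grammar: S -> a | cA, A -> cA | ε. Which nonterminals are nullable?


A nonterminal is nullable iff some alternative derives ε (directly, or every symbol in it is nullable)
Nullable: {A}


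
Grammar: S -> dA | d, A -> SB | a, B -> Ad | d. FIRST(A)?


Per alternative of A: FIRST(SB) = {d}; FIRST(a) = {a}
FIRST(A) = {a, d}


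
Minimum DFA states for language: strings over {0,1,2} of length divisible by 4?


Track length mod 4: states 0..3, accept at 0
Minimal DFA: 4 states


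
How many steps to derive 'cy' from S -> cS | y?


Derivation: S => cS => cy
Steps: 2


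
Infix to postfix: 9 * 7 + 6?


Left to right (same or higher precedence on left)
Postfix: 9 7 * 6 +


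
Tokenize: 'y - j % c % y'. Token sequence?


Scan left to right, longest-match per lexeme
Tokens: ID(y), OP(-), ID(j), OP(%), ID(c), OP(%), ID(y)


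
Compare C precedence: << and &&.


'<<' is shift (level 8); '&&' is logical AND (level 2)
Higher level binds tighter
'<<' has higher precedence than '&&'


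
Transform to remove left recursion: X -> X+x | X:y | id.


Left-recursive alternatives: X+x, X:y; non-recursive: id
Introduce X': X -> idX', X' -> +xX' | :yX' | ε


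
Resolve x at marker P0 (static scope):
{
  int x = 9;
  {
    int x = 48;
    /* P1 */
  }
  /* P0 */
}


x declared in the same block as P0
x = 9


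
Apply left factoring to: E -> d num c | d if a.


Common prefix: 'd'
Factored: E -> d E', E' -> num c | if a


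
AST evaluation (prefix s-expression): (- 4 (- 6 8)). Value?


Evaluate inner: (- 6 8) = -2
Evaluate root: (- 4 -2) = 6
Result: 6


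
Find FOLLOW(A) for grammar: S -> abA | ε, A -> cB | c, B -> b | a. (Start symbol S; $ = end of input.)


$ ∈ FOLLOW(S). For each A -> αBβ: add FIRST(β)\{ε} to FOLLOW(B); if β nullable, add FOLLOW(A).
FOLLOW(A) = {$}


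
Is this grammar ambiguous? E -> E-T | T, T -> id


precedence layered via separate nonterminal T: deterministic
Unambiguous


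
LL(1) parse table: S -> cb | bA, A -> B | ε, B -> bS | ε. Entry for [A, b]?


For [A, b]: 'b' ∈ FIRST(B)
Entry: A -> B


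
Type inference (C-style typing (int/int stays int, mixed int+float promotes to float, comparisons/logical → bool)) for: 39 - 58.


Operand types: int - int
Rule: mixed int/float promotes to float; int/int stays int
Result type: int


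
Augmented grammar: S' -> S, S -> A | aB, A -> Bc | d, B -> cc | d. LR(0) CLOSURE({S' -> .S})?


Start: S' -> .S
For each item with dot before a nonterminal B, add B -> .γ for every B-production
Closure: [S' -> .S, S -> .A, S -> .aB, A -> .Bc, A -> .d, B -> .cc, B -> .d]


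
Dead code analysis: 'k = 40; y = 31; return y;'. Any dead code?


k is assigned but never read
Dead: 'k = 40'


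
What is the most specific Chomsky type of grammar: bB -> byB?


LHS has context (more than one symbol) and |LHS| ≤ |RHS|
Classification: Type 1 (Context-Sensitive)


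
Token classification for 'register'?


Pattern: reserved word
Type: KEYWORD


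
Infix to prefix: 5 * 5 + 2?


left-to-right (same/higher precedence on left): tree is (+ (* 5 5) 2)
Prefix: + * 5 5 2


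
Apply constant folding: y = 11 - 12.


11 - 12 = -1 at compile time
Optimized: y = -1


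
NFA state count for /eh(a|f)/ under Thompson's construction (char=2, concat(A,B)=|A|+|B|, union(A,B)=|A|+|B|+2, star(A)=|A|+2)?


Syntax tree has 4 char leaf(s), 1 union(s), 0 star(s)
chars contribute 4×2 = 8; each union adds +2; each star adds +2
Total: 8 + 2 + 0 = 10 states


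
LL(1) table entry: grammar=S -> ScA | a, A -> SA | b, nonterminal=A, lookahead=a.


For [A, a]: 'a' ∈ FIRST(SA)
Entry: A -> SA


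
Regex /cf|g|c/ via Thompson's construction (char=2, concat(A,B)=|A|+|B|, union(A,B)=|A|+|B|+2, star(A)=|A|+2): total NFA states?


Syntax tree has 4 char leaf(s), 2 union(s), 0 star(s)
chars contribute 4×2 = 8; each union adds +2; each star adds +2
Total: 8 + 4 + 0 = 12 states


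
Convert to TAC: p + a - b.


Break into single-operator statements:
t1 = p + a
t2 = t1 - b


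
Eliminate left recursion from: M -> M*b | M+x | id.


Left-recursive alternatives: M*b, M+x; non-recursive: id
Introduce M': M -> idM', M' -> *bM' | +xM' | ε


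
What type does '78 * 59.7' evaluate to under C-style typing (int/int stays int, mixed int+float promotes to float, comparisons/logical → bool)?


Operand types: int * float
Rule: mixed int/float promotes to float; int/int stays int
Result type: float


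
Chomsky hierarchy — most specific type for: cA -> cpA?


LHS has context (more than one symbol) and |LHS| ≤ |RHS|
Classification: Type 1 (Context-Sensitive)


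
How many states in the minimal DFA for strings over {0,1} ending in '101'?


Track the longest suffix of input matching a prefix of '101': 4 classes (prefixes of length 0..3)
Minimal DFA: 4 states


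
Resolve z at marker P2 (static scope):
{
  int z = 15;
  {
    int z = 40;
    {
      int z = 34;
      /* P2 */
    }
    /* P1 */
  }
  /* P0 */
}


z declared in the same block as P2
z = 34


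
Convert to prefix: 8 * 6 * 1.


left-to-right (same/higher precedence on left): tree is (* (* 8 6) 1)
Prefix: * * 8 6 1


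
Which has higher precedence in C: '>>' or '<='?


'>>' is shift (level 8); '<=' is relational (level 7)
Higher level binds tighter
'>>' has higher precedence than '<='


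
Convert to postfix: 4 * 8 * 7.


Left to right (same or higher precedence on left)
Postfix: 4 8 * 7 *


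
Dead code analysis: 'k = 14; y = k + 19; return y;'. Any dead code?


k is read by y's definition; y is returned
No dead code


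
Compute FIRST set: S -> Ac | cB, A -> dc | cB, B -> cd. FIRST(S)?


Per alternative of S: FIRST(Ac) = {c, d}; FIRST(cB) = {c}
FIRST(S) = {c, d}


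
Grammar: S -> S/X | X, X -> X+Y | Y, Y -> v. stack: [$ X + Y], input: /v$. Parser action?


handle 'X+Y' on top
Action: reduce (X -> X+Y)


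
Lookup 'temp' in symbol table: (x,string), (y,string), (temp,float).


Lookup 'temp' → type float


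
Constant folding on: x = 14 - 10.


14 - 10 = 4 at compile time
Optimized: x = 4


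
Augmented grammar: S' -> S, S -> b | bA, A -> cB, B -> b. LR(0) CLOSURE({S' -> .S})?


Start: S' -> .S
For each item with dot before a nonterminal B, add B -> .γ for every B-production
Closure: [S' -> .S, S -> .b, S -> .bA]


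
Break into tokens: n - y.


Scan left to right, longest-match per lexeme
Tokens: ID(n), OP(-), ID(y)


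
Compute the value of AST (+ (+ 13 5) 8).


Evaluate inner: (+ 13 5) = 18
Evaluate root: (+ 18 8) = 26
Result: 26


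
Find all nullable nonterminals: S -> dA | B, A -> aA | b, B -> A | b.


A nonterminal is nullable iff some alternative derives ε (directly, or every symbol in it is nullable)
Nullable: {}


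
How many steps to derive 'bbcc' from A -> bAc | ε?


Derivation: A => bAc => bbAcc => bbcc
Steps: 3


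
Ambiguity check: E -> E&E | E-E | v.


'v&v-v' has two parse trees (no precedence encoded between & and -)
Ambiguous


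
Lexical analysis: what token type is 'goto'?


Pattern: reserved word
Type: KEYWORD


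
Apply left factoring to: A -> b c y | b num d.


Common prefix: 'b'
Factored: A -> b A', A' -> c y | num d


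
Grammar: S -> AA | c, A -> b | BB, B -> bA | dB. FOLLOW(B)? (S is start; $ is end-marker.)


$ ∈ FOLLOW(S). For each A -> αBβ: add FIRST(β)\{ε} to FOLLOW(B); if β nullable, add FOLLOW(A).
FOLLOW(B) = {$, b, d}


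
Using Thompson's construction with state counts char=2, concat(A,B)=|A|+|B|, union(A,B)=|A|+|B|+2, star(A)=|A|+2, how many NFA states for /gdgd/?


Syntax tree has 4 char leaf(s), 0 union(s), 0 star(s)
chars contribute 4×2 = 8; each union adds +2; each star adds +2
Total: 8 + 0 + 0 = 8 states


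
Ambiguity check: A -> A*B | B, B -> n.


precedence layered via separate nonterminal B: deterministic
Unambiguous


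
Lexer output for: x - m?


Scan left to right, longest-match per lexeme
Tokens: ID(x), OP(-), ID(m)


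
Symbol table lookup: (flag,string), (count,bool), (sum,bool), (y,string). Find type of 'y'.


Lookup 'y' → type string


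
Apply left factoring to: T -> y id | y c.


Common prefix: 'y'
Factored: T -> y T', T' -> id | c


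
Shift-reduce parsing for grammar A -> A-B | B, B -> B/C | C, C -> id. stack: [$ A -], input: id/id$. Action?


no handle ('A-' is not any RHS); shift 'id'
Action: shift


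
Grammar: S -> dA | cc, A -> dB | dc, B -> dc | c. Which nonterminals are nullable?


A nonterminal is nullable iff some alternative derives ε (directly, or every symbol in it is nullable)
Nullable: {}


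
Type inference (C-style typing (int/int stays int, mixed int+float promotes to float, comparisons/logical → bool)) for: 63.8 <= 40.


Operand types: float <= int
Rule: comparison yields bool
Result type: bool


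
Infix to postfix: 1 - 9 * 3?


* has higher precedence, evaluate 9*3 first
Postfix: 1 9 3 * -


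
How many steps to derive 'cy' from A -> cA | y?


Derivation: A => cA => cy
Steps: 2


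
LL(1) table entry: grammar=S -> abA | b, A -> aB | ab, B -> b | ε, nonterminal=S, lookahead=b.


For [S, b]: 'b' ∈ FIRST(b)
Entry: S -> b


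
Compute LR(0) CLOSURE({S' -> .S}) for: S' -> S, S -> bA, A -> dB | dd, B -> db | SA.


Start: S' -> .S
For each item with dot before a nonterminal B, add B -> .γ for every B-production
Closure: [S' -> .S, S -> .bA]


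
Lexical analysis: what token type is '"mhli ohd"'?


Pattern: double-quoted sequence
Type: STRING_LITERAL


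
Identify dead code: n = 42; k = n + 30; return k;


n is read by k's definition; k is returned
No dead code


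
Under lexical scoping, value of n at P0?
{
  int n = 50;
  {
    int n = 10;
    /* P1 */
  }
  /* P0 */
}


n declared in the same block as P0
n = 50


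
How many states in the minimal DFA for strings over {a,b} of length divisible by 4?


Track length mod 4: states 0..3, accept at 0
Minimal DFA: 4 states


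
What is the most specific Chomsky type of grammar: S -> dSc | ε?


Single nonterminal LHS, but d^n c^n is not regular
Classification: Type 2 (Context-Free)


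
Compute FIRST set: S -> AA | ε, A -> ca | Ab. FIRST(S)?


Per alternative of S: FIRST(AA) = {c}; FIRST(ε) = {ε}
FIRST(S) = {c, ε}


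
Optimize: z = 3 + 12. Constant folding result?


3 + 12 = 15 at compile time
Optimized: z = 15


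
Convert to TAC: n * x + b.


Break into single-operator statements:
t1 = n * x
t2 = t1 + b


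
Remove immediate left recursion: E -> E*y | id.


Left-recursive alternatives: E*y; non-recursive: id
Introduce E': E -> idE', E' -> *yE' | ε


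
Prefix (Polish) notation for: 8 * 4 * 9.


left-to-right (same/higher precedence on left): tree is (* (* 8 4) 9)
Prefix: * * 8 4 9


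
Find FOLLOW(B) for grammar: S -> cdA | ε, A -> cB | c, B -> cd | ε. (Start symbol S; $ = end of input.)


$ ∈ FOLLOW(S). For each A -> αBβ: add FIRST(β)\{ε} to FOLLOW(B); if β nullable, add FOLLOW(A).
FOLLOW(B) = {$}


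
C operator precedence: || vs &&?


'&&' is logical AND (level 2); '||' is logical OR (level 1)
Higher level binds tighter
'&&' has higher precedence than '||'


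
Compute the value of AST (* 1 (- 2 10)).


Evaluate inner: (- 2 10) = -8
Evaluate root: (* 1 -8) = -8
Result: -8


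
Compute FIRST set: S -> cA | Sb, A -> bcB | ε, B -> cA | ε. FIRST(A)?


Per alternative of A: FIRST(bcB) = {b}; FIRST(ε) = {ε}
FIRST(A) = {b, ε}


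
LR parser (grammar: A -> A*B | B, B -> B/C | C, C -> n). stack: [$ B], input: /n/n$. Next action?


shift '/' to continue B -> B/C
Action: shift


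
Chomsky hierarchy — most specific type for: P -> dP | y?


Right-linear: every RHS is a terminal or a terminal followed by one nonterminal
Classification: Type 3 (Regular)


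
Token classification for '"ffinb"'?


Pattern: double-quoted sequence
Type: STRING_LITERAL


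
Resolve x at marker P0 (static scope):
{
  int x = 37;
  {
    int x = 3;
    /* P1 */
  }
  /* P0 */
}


x declared in the same block as P0
x = 37


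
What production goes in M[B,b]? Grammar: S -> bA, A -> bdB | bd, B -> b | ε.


For [B, b]: 'b' ∈ FIRST(b)
Entry: B -> b


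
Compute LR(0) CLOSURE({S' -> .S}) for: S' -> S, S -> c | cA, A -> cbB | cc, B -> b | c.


Start: S' -> .S
For each item with dot before a nonterminal B, add B -> .γ for every B-production
Closure: [S' -> .S, S -> .c, S -> .cA]


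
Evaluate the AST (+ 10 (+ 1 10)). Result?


Evaluate inner: (+ 1 10) = 11
Evaluate root: (+ 10 11) = 21
Result: 21


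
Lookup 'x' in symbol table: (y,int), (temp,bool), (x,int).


Lookup 'x' → type int


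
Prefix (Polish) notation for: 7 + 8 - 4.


left-to-right (same/higher precedence on left): tree is (- (+ 7 8) 4)
Prefix: - + 7 8 4


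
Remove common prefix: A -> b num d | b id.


Common prefix: 'b'
Factored: A -> b A', A' -> num d | id


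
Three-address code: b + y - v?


Break into single-operator statements:
t1 = b + y
t2 = t1 - v


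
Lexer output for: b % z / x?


Scan left to right, longest-match per lexeme
Tokens: ID(b), OP(%), ID(z), OP(/), ID(x)


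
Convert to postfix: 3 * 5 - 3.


Left to right (same or higher precedence on left)
Postfix: 3 5 * 3 -


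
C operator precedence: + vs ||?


'+' is additive (level 9); '||' is logical OR (level 1)
Higher level binds tighter
'+' has higher precedence than '||'


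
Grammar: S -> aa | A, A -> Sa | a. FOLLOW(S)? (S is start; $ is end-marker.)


$ ∈ FOLLOW(S). For each A -> αBβ: add FIRST(β)\{ε} to FOLLOW(B); if β nullable, add FOLLOW(A).
FOLLOW(S) = {$, a}


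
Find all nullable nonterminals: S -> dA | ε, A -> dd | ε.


A nonterminal is nullable iff some alternative derives ε (directly, or every symbol in it is nullable)
Nullable: {A, S}


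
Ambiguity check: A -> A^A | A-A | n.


'n^n-n' has two parse trees (no precedence encoded between ^ and -)
Ambiguous


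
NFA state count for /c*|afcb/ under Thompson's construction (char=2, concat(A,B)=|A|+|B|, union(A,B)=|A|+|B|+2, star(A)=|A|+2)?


Syntax tree has 5 char leaf(s), 1 union(s), 1 star(s)
chars contribute 5×2 = 10; each union adds +2; each star adds +2
Total: 10 + 2 + 2 = 14 states


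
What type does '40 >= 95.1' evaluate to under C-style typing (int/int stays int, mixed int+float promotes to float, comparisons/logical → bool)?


Operand types: int >= float
Rule: comparison yields bool
Result type: bool


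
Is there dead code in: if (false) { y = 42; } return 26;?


condition is constant false, so the whole block is unreachable
Dead: 'if (false) { y = 42; }'


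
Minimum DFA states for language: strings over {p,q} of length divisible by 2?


Track length mod 2: states 0..1, accept at 0
Minimal DFA: 2 states


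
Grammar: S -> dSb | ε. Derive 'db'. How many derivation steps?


Derivation: S => dSb => db
Steps: 2


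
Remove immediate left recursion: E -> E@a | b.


Left-recursive alternatives: E@a; non-recursive: b
Introduce E': E -> bE', E' -> @aE' | ε


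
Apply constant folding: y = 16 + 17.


16 + 17 = 33 at compile time
Optimized: y = 33


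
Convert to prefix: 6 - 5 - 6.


left-to-right (same/higher precedence on left): tree is (- (- 6 5) 6)
Prefix: - - 6 5 6


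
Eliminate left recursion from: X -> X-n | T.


Left-recursive alternatives: X-n; non-recursive: T
Introduce X': X -> TX', X' -> -nX' | ε


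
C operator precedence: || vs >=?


'>=' is relational (level 7); '||' is logical OR (level 1)
Higher level binds tighter
'>=' has higher precedence than '||'


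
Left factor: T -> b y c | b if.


Common prefix: 'b'
Factored: T -> b T', T' -> y c | if


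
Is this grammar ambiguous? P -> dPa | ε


balanced d^n…a^n: each string has a unique parse
Unambiguous


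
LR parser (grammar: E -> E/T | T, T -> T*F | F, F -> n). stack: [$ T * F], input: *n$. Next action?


handle 'T*F' on top
Action: reduce (T -> T*F)


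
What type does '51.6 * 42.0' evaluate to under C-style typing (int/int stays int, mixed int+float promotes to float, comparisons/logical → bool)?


Operand types: float * float
Rule: mixed int/float promotes to float; int/int stays int
Result type: float


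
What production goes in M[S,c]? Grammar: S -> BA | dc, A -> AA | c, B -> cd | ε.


For [S, c]: 'c' ∈ FIRST(BA)
Entry: S -> BA


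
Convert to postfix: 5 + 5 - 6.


Left to right (same or higher precedence on left)
Postfix: 5 5 + 6 -


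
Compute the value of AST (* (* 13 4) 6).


Evaluate inner: (* 13 4) = 52
Evaluate root: (* 52 6) = 312
Result: 312


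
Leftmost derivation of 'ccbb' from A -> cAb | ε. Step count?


Derivation: A => cAb => ccAbb => ccbb
Steps: 3


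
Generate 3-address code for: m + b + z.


Break into single-operator statements:
t1 = m + b
t2 = t1 + z


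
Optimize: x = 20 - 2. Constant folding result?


20 - 2 = 18 at compile time
Optimized: x = 18


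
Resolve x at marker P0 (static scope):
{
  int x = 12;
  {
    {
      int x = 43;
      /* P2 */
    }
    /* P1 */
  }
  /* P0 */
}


x declared in the same block as P0
x = 12


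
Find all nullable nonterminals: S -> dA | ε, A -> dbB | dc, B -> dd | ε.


A nonterminal is nullable iff some alternative derives ε (directly, or every symbol in it is nullable)
Nullable: {B, S}


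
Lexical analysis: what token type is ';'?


Pattern: delimiter/punctuation
Type: PUNCTUATION


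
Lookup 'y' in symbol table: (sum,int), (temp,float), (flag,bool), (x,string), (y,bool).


Lookup 'y' → type bool


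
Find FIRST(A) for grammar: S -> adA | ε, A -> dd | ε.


Per alternative of A: FIRST(dd) = {d}; FIRST(ε) = {ε}
FIRST(A) = {d, ε}


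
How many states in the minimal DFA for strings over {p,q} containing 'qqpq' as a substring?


KMP-style automaton: 4 progress states + 1 absorbing accept = 5
Minimal DFA: 5 states


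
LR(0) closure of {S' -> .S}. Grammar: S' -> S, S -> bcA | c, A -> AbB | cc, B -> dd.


Start: S' -> .S
For each item with dot before a nonterminal B, add B -> .γ for every B-production
Closure: [S' -> .S, S -> .bcA, S -> .c]


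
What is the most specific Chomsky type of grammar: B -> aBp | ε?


Single nonterminal LHS, but a^n p^n is not regular
Classification: Type 2 (Context-Free)


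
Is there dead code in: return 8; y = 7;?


statement follows a return and is unreachable
Dead: 'y = 7'


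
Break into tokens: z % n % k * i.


Scan left to right, longest-match per lexeme
Tokens: ID(z), OP(%), ID(n), OP(%), ID(k), OP(*), ID(i)


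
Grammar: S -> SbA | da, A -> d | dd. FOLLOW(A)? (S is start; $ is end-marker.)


$ ∈ FOLLOW(S). For each A -> αBβ: add FIRST(β)\{ε} to FOLLOW(B); if β nullable, add FOLLOW(A).
FOLLOW(A) = {$, b}


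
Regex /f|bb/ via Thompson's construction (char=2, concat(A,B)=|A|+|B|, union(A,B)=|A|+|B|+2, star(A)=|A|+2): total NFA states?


Syntax tree has 3 char leaf(s), 1 union(s), 0 star(s)
chars contribute 3×2 = 6; each union adds +2; each star adds +2
Total: 6 + 2 + 0 = 8 states


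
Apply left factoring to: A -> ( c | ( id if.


Common prefix: '('
Factored: A -> ( A', A' -> c | id if


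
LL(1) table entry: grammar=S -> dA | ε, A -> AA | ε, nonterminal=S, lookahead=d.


For [S, d]: 'd' ∈ FIRST(dA)
Entry: S -> dA


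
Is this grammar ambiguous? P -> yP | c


right-linear, alternatives start with distinct terminals 'y' vs 'c': unique leftmost derivation
Unambiguous


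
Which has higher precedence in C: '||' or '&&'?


'&&' is logical AND (level 2); '||' is logical OR (level 1)
Higher level binds tighter
'&&' has higher precedence than '||'


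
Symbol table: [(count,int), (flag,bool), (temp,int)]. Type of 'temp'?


Lookup 'temp' → type int


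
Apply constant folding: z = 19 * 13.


19 * 13 = 247 at compile time
Optimized: z = 247


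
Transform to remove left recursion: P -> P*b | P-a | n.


Left-recursive alternatives: P*b, P-a; non-recursive: n
Introduce P': P -> nP', P' -> *bP' | -aP' | ε


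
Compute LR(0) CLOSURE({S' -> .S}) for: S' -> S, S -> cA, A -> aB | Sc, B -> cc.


Start: S' -> .S
For each item with dot before a nonterminal B, add B -> .γ for every B-production
Closure: [S' -> .S, S -> .cA]


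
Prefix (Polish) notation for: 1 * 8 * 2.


left-to-right (same/higher precedence on left): tree is (* (* 1 8) 2)
Prefix: * * 1 8 2


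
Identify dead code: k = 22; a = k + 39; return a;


k is read by a's definition; a is returned
No dead code


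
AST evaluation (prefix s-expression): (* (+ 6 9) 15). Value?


Evaluate inner: (+ 6 9) = 15
Evaluate root: (* 15 15) = 225
Result: 225


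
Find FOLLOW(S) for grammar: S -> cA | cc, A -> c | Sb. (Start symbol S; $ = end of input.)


$ ∈ FOLLOW(S). For each A -> αBβ: add FIRST(β)\{ε} to FOLLOW(B); if β nullable, add FOLLOW(A).
FOLLOW(S) = {$, b}


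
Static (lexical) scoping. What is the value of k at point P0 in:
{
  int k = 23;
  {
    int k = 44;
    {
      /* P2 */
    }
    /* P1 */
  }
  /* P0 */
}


k declared in the same block as P0
k = 23


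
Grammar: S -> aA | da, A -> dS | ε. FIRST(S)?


Per alternative of S: FIRST(aA) = {a}; FIRST(da) = {d}
FIRST(S) = {a, d}


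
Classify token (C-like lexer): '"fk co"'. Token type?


Pattern: double-quoted sequence
Type: STRING_LITERAL


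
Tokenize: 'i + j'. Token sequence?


Scan left to right, longest-match per lexeme
Tokens: ID(i), OP(+), ID(j)


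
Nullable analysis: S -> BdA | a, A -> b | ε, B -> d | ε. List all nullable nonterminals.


A nonterminal is nullable iff some alternative derives ε (directly, or every symbol in it is nullable)
Nullable: {A, B}


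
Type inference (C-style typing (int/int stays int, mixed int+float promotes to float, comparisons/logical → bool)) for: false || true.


Operand types: bool || bool
Rule: logical operators take bool operands and yield bool
Result type: bool


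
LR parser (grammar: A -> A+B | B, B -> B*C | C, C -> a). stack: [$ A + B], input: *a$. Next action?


'*' can extend B; shift to build B -> B*C
Action: shift


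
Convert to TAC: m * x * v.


Break into single-operator statements:
t1 = m * x
t2 = t1 * v


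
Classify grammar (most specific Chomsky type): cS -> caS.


LHS has context (more than one symbol) and |LHS| ≤ |RHS|
Classification: Type 1 (Context-Sensitive)


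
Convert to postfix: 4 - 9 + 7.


Left to right (same or higher precedence on left)
Postfix: 4 9 - 7 +


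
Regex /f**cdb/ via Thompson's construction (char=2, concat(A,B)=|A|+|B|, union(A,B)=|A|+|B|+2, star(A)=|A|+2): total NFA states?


Syntax tree has 4 char leaf(s), 0 union(s), 2 star(s)
chars contribute 4×2 = 8; each union adds +2; each star adds +2
Total: 8 + 0 + 4 = 12 states


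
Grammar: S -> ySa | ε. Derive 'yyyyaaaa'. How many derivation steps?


Derivation: S => ySa => yySaa => yyySaaa => yyyySaaaa => yyyyaaaa
Steps: 5


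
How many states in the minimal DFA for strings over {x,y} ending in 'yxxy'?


Track the longest suffix of input matching a prefix of 'yxxy': 5 classes (prefixes of length 0..4)
Minimal DFA: 5 states


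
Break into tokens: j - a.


Scan left to right, longest-match per lexeme
Tokens: ID(j), OP(-), ID(a)


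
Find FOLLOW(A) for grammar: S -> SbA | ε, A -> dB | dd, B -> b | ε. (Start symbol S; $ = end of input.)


$ ∈ FOLLOW(S). For each A -> αBβ: add FIRST(β)\{ε} to FOLLOW(B); if β nullable, add FOLLOW(A).
FOLLOW(A) = {$, b}


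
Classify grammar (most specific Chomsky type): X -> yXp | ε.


Single nonterminal LHS, but y^n p^n is not regular
Classification: Type 2 (Context-Free)


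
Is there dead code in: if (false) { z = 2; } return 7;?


condition is constant false, so the whole block is unreachable
Dead: 'if (false) { z = 2; }'


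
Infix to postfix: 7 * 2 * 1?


Left to right (same or higher precedence on left)
Postfix: 7 2 * 1 *


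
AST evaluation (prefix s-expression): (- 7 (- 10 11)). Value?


Evaluate inner: (- 10 11) = -1
Evaluate root: (- 7 -1) = 8
Result: 8


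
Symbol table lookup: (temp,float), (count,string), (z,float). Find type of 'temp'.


Lookup 'temp' → type float


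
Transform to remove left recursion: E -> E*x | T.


Left-recursive alternatives: E*x; non-recursive: T
Introduce E': E -> TE', E' -> *xE' | ε


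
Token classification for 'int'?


Pattern: reserved word
Type: KEYWORD


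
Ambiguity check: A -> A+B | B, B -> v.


precedence layered via separate nonterminal B: deterministic
Unambiguous


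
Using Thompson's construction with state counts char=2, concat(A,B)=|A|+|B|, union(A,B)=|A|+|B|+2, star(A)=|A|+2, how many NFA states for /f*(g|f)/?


Syntax tree has 3 char leaf(s), 1 union(s), 1 star(s)
chars contribute 3×2 = 6; each union adds +2; each star adds +2
Total: 6 + 2 + 2 = 10 states


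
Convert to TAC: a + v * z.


Break into single-operator statements:
t1 = v * z
t2 = a + t1


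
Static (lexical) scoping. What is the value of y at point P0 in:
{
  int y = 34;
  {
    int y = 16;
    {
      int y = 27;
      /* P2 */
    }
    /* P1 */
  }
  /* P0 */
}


y declared in the same block as P0
y = 34


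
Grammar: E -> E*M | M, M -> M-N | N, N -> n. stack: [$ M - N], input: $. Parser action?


handle 'M-N' on top
Action: reduce (M -> M-N)


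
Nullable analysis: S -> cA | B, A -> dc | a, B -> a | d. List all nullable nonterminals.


A nonterminal is nullable iff some alternative derives ε (directly, or every symbol in it is nullable)
Nullable: {}


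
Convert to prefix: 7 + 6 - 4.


left-to-right (same/higher precedence on left): tree is (- (+ 7 6) 4)
Prefix: - + 7 6 4


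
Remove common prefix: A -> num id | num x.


Common prefix: 'num'
Factored: A -> num A', A' -> id | x


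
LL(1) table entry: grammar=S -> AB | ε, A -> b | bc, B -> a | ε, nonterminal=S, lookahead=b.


For [S, b]: 'b' ∈ FIRST(AB)
Entry: S -> AB


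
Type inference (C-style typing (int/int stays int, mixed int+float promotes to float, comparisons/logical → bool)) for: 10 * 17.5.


Operand types: int * float
Rule: mixed int/float promotes to float; int/int stays int
Result type: float


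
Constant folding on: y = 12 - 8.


12 - 8 = 4 at compile time
Optimized: y = 4


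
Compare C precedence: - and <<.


'-' is additive (level 9); '<<' is shift (level 8)
Higher level binds tighter
'-' has higher precedence than '<<'


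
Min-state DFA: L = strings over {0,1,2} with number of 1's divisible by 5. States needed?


Track (count of 1) mod 5: states 0..4, accept at 0
Minimal DFA: 5 states


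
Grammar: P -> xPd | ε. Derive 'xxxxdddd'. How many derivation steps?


Derivation: P => xPd => xxPdd => xxxPddd => xxxxPdddd => xxxxdddd
Steps: 5


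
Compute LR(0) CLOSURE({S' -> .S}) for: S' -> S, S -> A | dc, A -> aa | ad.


Start: S' -> .S
For each item with dot before a nonterminal B, add B -> .γ for every B-production
Closure: [S' -> .S, S -> .A, S -> .dc, A -> .aa, A -> .ad]


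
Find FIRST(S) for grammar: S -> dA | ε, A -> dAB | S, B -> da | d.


Per alternative of S: FIRST(dA) = {d}; FIRST(ε) = {ε}
FIRST(S) = {d, ε}


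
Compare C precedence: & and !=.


'!=' is equality (level 6); '&' is bitwise AND (level 5)
Higher level binds tighter
'!=' has higher precedence than '&'


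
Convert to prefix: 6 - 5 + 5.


left-to-right (same/higher precedence on left): tree is (+ (- 6 5) 5)
Prefix: + - 6 5 5


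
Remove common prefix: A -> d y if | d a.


Common prefix: 'd'
Factored: A -> d A', A' -> y if | a


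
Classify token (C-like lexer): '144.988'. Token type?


Pattern: digits with a decimal point
Type: FLOAT_LITERAL


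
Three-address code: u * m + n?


Break into single-operator statements:
t1 = u * m
t2 = t1 + n


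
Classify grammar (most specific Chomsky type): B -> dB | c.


Right-linear: every RHS is a terminal or a terminal followed by one nonterminal
Classification: Type 3 (Regular)


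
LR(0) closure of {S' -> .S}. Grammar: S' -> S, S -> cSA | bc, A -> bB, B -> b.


Start: S' -> .S
For each item with dot before a nonterminal B, add B -> .γ for every B-production
Closure: [S' -> .S, S -> .cSA, S -> .bc]


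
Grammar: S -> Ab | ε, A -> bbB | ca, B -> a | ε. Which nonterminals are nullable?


A nonterminal is nullable iff some alternative derives ε (directly, or every symbol in it is nullable)
Nullable: {B, S}


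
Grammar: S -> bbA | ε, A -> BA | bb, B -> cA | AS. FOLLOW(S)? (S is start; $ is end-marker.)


$ ∈ FOLLOW(S). For each A -> αBβ: add FIRST(β)\{ε} to FOLLOW(B); if β nullable, add FOLLOW(A).
FOLLOW(S) = {$, b, c}


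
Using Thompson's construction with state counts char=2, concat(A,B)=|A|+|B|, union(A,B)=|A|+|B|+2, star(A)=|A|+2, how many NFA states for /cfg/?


Syntax tree has 3 char leaf(s), 0 union(s), 0 star(s)
chars contribute 3×2 = 6; each union adds +2; each star adds +2
Total: 6 + 0 + 0 = 6 states


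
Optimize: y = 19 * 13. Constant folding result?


19 * 13 = 247 at compile time
Optimized: y = 247


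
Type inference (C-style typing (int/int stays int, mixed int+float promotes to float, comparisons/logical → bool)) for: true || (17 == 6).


Operand types: bool || bool
Rule: logical operators take bool operands and yield bool
Result type: bool


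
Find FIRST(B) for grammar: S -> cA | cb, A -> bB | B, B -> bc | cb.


Per alternative of B: FIRST(bc) = {b}; FIRST(cb) = {c}
FIRST(B) = {b, c}


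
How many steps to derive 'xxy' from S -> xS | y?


Derivation: S => xS => xxS => xxy
Steps: 3


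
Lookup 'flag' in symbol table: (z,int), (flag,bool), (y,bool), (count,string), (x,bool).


Lookup 'flag' → type bool


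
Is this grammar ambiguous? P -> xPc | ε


balanced x^n…c^n: each string has a unique parse
Unambiguous


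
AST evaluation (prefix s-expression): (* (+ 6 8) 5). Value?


Evaluate inner: (+ 6 8) = 14
Evaluate root: (* 14 5) = 70
Result: 70


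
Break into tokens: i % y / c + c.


Scan left to right, longest-match per lexeme
Tokens: ID(i), OP(%), ID(y), OP(/), ID(c), OP(+), ID(c)


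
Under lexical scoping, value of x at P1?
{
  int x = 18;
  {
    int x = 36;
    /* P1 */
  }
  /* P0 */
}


x declared in the same block as P1
x = 36


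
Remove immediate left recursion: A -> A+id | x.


Left-recursive alternatives: A+id; non-recursive: x
Introduce A': A -> xA', A' -> +idA' | ε
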